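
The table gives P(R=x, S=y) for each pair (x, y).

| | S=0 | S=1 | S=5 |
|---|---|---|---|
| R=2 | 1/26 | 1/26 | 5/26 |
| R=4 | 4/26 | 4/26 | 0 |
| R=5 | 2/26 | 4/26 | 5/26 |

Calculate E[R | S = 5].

7/2

P(S = 5) = 5/13.
Σ R·P over the event = 2·(5/26) + 5·(5/26) = 35/26.
E[R | S = 5] = (35/26) / (5/13) = 7/2.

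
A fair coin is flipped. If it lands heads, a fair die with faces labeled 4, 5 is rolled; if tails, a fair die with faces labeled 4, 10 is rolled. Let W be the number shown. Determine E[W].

E[W | heads] = (4+5)/2 = 9/2.
E[W | tails] = (4+10)/2 = 7.
E[W] = (1/2)·(9/2) + (1/2)·(7) = 23/4.

23/4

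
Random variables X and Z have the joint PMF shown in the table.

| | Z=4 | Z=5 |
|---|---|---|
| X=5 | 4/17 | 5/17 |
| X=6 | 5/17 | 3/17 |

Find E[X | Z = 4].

P(Z = 4) = 9/17.
Σ X·P over the event = 5·(4/17) + 6·(5/17) = 50/17.
E[X | Z = 4] = (50/17) / (9/17) = 50/9.

50/9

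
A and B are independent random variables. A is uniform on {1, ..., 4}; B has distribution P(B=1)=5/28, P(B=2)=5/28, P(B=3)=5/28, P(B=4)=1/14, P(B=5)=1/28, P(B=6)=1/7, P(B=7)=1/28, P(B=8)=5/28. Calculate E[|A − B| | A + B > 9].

P(A + B > 9) = 3/16.
Summing |A−B|·P(x,y) over outcomes with A + B > 9 gives 45/56.
E[|A − B| | A + B > 9] = (45/56) / (3/16) = 30/7.

30/7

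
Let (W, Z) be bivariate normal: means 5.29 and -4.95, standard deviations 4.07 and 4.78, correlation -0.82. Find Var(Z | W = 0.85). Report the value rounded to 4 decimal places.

7.4851

The conditional variance in a bivariate normal is σ_Z²(1 − ρ²), independent of x.
Var(Z | W=0.85) = (4.78)²·(1 − (-0.82)²) = 22.8484·0.3276 = 7.4851.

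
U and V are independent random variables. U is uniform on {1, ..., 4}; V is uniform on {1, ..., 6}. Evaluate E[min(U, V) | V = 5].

5/2

P(V = 5) = 1/6.
Summing min(U,V)·P(x,y) over outcomes with V = 5 gives 5/12.
E[min(U, V) | V = 5] = (5/12) / (1/6) = 5/2.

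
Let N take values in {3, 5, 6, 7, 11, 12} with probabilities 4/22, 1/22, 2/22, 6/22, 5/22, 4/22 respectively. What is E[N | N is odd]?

P(N is odd) = 8/11.
Σ over the event: 3·2/11 + 5·1/22 + 7·3/11 + 11·5/22 = 57/11.
E[N | N is odd] = (57/11) / (8/11) = 57/8.

57/8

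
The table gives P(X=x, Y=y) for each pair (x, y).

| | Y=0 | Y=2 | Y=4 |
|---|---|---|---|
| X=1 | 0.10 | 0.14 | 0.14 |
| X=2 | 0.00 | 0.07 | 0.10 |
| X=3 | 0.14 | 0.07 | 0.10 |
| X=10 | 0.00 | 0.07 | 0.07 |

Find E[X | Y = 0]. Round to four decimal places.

P(Y = 0) = 0.24.
Σ X·P over the event = 1·(0.10) + 3·(0.14) = 0.52.
E[X | Y = 0] = (0.52) / (0.24) = 2.1667.

2.1667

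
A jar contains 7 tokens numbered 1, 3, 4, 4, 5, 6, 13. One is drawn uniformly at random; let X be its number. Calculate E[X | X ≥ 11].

P(X ≥ 11) = 1/7.
Σ over the event: 13·1/7 = 13/7.
E[X | X ≥ 11] = (13/7) / (1/7) = 13.

13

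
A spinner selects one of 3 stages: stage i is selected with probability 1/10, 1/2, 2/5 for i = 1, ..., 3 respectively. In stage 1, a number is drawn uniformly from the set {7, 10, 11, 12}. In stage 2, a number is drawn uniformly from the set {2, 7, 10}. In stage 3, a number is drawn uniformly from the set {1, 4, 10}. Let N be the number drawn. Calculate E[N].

37/6

E[N | stage 1] = (7+10+11+12)/4 = 10.
E[N | stage 2] = (2+7+10)/3 = 19/3.
E[N | stage 3] = (1+4+10)/3 = 5.
E[N] = (1/10)·(10) + (1/2)·(19/3) + (2/5)·(5) = 37/6.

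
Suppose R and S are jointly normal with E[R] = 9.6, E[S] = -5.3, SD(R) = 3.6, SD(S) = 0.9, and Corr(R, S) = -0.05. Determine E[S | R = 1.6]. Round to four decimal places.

The regression of S on R has slope ρ·σ_S/σ_R and passes through (μ_R, μ_S).
E[S | R=1.6] = -5.3 + (-0.05)·(0.9/3.6)·(1.6 − (9.6)) = -5.3 + (-0.0125)·(-8) = -5.2000.

-5.2000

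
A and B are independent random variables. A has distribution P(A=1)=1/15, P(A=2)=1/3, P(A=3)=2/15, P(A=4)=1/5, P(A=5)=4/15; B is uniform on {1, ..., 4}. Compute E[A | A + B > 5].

P(A + B > 5) = 17/30.
Summing A·P(x,y) over outcomes with A + B > 5 gives 23/10.
E[A | A + B > 5] = (23/10) / (17/30) = 69/17.

69/17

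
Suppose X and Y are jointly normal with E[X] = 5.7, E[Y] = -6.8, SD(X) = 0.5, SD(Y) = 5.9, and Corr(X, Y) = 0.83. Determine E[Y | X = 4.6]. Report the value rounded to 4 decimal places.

For a bivariate normal, E[Y | X=x] = μ_Y + ρ·(σ_Y/σ_X)·(x − μ_X).
E[Y | X=4.6] = -6.8 + (0.83)·(5.9/0.5)·(4.6 − (5.7)) = -6.8 + (9.794)·(-1.1) = -17.5734.

-17.5734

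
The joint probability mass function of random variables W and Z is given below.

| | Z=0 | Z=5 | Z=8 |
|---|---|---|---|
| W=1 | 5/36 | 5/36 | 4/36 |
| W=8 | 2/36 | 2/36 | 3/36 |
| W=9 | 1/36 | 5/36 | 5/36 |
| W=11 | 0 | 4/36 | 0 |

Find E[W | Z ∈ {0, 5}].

35/6

P(Z ∈ {0, 5}) = 2/3.
Σ W·P over the event = 1·(5/36) + 1·(5/36) + 8·(2/36) + 8·(2/36) + 9·(1/36) + 9·(5/36) + 11·(4/36) = 35/9.
E[W | Z ∈ {0, 5}] = (35/9) / (2/3) = 35/6.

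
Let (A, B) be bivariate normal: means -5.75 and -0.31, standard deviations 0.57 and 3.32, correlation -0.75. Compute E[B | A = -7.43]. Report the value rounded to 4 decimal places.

7.0289

E[B | A=x] = μ_B + ρ(σ_B/σ_A)(x − μ_A) for jointly normal variables.
E[B | A=-7.43] = -0.31 + (-0.75)·(3.32/0.57)·(-7.43 − (-5.75)) = -0.31 + (-4.3684)·(-1.68) = 7.0289.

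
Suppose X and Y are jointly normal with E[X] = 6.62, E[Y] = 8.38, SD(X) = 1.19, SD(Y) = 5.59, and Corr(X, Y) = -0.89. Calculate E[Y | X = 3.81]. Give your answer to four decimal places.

E[Y | X=x] = μ_Y + ρ(σ_Y/σ_X)(x − μ_X) for jointly normal variables.
E[Y | X=3.81] = 8.38 + (-0.89)·(5.59/1.19)·(3.81 − (6.62)) = 8.38 + (-4.18076)·(-2.81) = 20.1279.

20.1279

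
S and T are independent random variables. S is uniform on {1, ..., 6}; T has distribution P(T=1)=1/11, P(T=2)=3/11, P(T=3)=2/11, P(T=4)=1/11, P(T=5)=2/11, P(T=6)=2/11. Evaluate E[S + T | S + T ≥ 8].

P(S + T ≥ 8) = 14/33.
Summing (S+T)·P(x,y) over outcomes with S + T ≥ 8 gives 87/22.
E[S + T | S + T ≥ 8] = (87/22) / (14/33) = 261/28.

261/28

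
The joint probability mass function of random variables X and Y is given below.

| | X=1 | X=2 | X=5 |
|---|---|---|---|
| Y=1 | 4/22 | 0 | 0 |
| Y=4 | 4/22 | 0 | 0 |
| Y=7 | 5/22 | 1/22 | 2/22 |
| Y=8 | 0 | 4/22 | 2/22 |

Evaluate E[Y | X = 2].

39/5

P(X = 2) = 5/22.
Σ Y·P over the event = 7·(1/22) + 8·(4/22) = 39/22.
E[Y | X = 2] = (39/22) / (5/22) = 39/5.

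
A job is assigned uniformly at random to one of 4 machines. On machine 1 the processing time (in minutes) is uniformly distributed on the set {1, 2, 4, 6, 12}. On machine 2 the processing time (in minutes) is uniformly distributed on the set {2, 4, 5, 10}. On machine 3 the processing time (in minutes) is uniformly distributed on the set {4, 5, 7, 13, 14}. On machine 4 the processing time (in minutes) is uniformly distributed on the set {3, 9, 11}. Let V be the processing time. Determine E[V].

E[V | machine 1] = (1+2+4+6+12)/5 = 5.
E[V | machine 2] = (2+4+5+10)/4 = 21/4.
E[V | machine 3] = (4+5+7+13+14)/5 = 43/5.
E[V | machine 4] = (3+9+11)/3 = 23/3.
E[V] = (1/4)·(5) + (1/4)·(21/4) + (1/4)·(43/5) + (1/4)·(23/3) = 1591/240.

1591/240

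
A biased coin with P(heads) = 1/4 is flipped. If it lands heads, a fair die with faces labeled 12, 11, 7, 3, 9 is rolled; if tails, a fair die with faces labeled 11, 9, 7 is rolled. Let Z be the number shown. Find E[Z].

177/20

E[Z | heads] = (12+11+7+3+9)/5 = 42/5.
E[Z | tails] = (11+9+7)/3 = 9.
By the law of total expectation,
E[Z] = (1/4)·(42/5) + (3/4)·(9) = 177/20.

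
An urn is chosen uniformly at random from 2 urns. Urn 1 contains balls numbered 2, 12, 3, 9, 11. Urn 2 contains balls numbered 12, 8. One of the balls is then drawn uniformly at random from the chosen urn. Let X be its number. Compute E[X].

E[X | urn 1] = (2+12+3+9+11)/5 = 37/5.
E[X | urn 2] = (12+8)/2 = 10.
E[X] = (1/2)·(37/5) + (1/2)·(10) = 87/10.

87/10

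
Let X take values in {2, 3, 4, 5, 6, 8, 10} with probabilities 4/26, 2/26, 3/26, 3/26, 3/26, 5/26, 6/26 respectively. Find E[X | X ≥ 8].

P(X ≥ 8) = 11/26.
Σ over the event: 8·5/26 + 10·3/13 = 50/13.
E[X | X ≥ 8] = (50/13) / (11/26) = 100/11.

100/11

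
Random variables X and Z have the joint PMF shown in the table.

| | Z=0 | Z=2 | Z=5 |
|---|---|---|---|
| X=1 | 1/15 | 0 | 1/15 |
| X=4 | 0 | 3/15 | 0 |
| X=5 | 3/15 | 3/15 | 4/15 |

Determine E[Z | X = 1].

P(X = 1) = 2/15.
Σ Z·P over the event = 0·(1/15) + 5·(1/15) = 1/3.
E[Z | X = 1] = (1/3) / (2/15) = 5/2.

5/2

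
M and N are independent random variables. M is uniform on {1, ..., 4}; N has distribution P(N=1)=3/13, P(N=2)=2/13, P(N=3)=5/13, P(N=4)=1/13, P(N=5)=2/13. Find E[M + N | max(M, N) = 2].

P(max(M, N) = 2) = 7/52.
Summing (M+N)·P(x,y) over outcomes with max(M, N) = 2 gives 23/52.
E[M + N | max(M, N) = 2] = (23/52) / (7/52) = 23/7.

23/7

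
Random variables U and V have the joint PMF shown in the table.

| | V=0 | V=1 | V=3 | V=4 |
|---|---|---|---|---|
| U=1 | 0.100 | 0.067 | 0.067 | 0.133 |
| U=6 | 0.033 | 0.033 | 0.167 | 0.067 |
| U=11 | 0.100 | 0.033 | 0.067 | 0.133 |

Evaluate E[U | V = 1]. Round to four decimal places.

P(V = 1) = 0.133.
Σ U·P over the event = 1·(0.067) + 6·(0.033) + 11·(0.033) = 0.628.
E[U | V = 1] = (0.628) / (0.133) = 4.7218.

4.7218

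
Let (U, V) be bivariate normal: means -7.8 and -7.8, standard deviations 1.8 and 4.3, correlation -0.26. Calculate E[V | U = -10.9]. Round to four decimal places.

For a bivariate normal, E[V | U=x] = μ_V + ρ·(σ_V/σ_U)·(x − μ_U).
E[V | U=-10.9] = -7.8 + (-0.26)·(4.3/1.8)·(-10.9 − (-7.8)) = -7.8 + (-0.62111)·(-3.1) = -5.8746.

-5.8746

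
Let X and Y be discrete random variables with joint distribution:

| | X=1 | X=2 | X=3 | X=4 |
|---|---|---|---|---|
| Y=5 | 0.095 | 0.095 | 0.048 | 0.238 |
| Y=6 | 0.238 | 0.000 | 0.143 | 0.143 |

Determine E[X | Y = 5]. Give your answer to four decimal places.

2.9013

P(Y = 5) = 0.476.
Σ X·P over the event = 1·(0.095) + 2·(0.095) + 3·(0.048) + 4·(0.238) = 1.381.
E[X | Y = 5] = (1.381) / (0.476) = 2.9013.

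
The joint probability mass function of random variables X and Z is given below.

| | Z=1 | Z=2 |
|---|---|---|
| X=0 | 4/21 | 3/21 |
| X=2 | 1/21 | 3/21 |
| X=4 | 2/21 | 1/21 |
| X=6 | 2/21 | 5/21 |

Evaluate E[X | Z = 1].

P(Z = 1) = 3/7.
Σ X·P over the event = 0·(4/21) + 2·(1/21) + 4·(2/21) + 6·(2/21) = 22/21.
E[X | Z = 1] = (22/21) / (3/7) = 22/9.

22/9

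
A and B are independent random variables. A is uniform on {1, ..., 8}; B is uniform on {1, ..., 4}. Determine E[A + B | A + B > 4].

P(A + B > 4) = 13/16.
Summing (A+B)·P(x,y) over outcomes with A + B > 4 gives 51/8.
E[A + B | A + B > 4] = (51/8) / (13/16) = 102/13.

102/13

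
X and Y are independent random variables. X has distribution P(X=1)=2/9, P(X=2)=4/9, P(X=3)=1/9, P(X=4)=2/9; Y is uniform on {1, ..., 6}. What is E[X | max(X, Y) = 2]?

P(max(X, Y) = 2) = 5/27.
Summing X·P(x,y) over outcomes with max(X, Y) = 2 gives 1/3.
E[X | max(X, Y) = 2] = (1/3) / (5/27) = 9/5.

9/5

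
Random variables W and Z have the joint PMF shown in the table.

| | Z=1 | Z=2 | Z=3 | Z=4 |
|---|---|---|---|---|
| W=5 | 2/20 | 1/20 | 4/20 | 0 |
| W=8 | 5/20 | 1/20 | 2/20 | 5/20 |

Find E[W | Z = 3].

P(Z = 3) = 3/10.
Σ W·P over the event = 5·(4/20) + 8·(2/20) = 9/5.
E[W | Z = 3] = (9/5) / (3/10) = 6.

6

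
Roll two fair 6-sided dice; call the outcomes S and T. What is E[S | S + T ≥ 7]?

P(S + T ≥ 7) = 7/12.
Summing S·P(x,y) over outcomes with S + T ≥ 7 gives 91/36.
E[S | S + T ≥ 7] = (91/36) / (7/12) = 13/3.

13/3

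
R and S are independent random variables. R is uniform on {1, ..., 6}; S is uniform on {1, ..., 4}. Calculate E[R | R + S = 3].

3/2

Outcomes with R + S = 3: (1,2), (2,1), each with probability 1/24.
E[R | R + S = 3] = (1 + 2) / 2 = 3/2.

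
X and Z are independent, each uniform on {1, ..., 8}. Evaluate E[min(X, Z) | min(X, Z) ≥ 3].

163/36

P(min(X, Z) ≥ 3) = 9/16.
Summing min(X,Z)·P(x,y) over outcomes with min(X, Z) ≥ 3 gives 163/64.
E[min(X, Z) | min(X, Z) ≥ 3] = (163/64) / (9/16) = 163/36.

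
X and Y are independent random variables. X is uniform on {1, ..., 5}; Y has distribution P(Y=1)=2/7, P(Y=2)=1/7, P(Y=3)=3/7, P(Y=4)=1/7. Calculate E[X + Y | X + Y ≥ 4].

P(X + Y ≥ 4) = 6/7.
Summing (X+Y)·P(x,y) over outcomes with X + Y ≥ 4 gives 177/35.
E[X + Y | X + Y ≥ 4] = (177/35) / (6/7) = 59/10.

59/10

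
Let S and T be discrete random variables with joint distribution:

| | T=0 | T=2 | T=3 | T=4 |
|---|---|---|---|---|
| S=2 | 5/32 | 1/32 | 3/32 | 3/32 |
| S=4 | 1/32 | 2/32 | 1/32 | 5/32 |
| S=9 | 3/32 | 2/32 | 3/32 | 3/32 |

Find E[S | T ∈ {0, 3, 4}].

131/27

P(T ∈ {0, 3, 4}) = 27/32.
Summing S·P(S=x,T=y) over the conditioning event gives 131/32.
E[S | T ∈ {0, 3, 4}] = (131/32) / (27/32) = 131/27.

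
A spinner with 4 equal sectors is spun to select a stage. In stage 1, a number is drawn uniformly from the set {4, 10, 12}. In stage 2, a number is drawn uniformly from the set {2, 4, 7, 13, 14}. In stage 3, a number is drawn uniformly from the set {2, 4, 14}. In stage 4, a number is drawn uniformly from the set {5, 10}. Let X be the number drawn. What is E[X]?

E[X | stage 1] = (4+10+12)/3 = 26/3.
E[X | stage 2] = (2+4+7+13+14)/5 = 8.
E[X | stage 3] = (2+4+14)/3 = 20/3.
E[X | stage 4] = (5+10)/2 = 15/2.
By the law of total expectation,
E[X] = (1/4)·(26/3) + (1/4)·(8) + (1/4)·(20/3) + (1/4)·(15/2) = 185/24.

185/24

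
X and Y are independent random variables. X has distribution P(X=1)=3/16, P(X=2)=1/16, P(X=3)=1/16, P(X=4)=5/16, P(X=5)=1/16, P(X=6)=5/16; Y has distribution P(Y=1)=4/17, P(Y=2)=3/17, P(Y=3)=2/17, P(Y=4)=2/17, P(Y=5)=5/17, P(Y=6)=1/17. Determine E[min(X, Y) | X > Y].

P(X > Y) = 147/272.
Summing min(X,Y)·P(x,y) over outcomes with X > Y gives 363/272.
E[min(X, Y) | X > Y] = (363/272) / (147/272) = 121/49.

121/49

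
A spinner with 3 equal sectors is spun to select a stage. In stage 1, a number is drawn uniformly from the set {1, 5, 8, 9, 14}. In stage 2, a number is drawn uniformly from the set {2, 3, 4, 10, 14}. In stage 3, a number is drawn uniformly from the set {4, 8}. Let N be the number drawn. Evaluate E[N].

20/3

E[N | stage 1] = (1+5+8+9+14)/5 = 37/5.
E[N | stage 2] = (2+3+4+10+14)/5 = 33/5.
E[N | stage 3] = (4+8)/2 = 6.
E[N] = (1/3)·(37/5) + (1/3)·(33/5) + (1/3)·(6) = 20/3.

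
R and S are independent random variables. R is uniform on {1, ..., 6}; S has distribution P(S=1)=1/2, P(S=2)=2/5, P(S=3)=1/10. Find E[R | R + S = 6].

P(R + S = 6) = 1/6.
Summing R·P(x,y) over outcomes with R + S = 6 gives 11/15.
E[R | R + S = 6] = (11/15) / (1/6) = 22/5.

22/5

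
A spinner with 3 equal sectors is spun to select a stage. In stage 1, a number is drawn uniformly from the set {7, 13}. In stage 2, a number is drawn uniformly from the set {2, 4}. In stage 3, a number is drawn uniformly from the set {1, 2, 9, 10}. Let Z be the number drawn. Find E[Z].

37/6

E[Z | stage 1] = (7+13)/2 = 10.
E[Z | stage 2] = (2+4)/2 = 3.
E[Z | stage 3] = (1+2+9+10)/4 = 11/2.
By the law of total expectation,
E[Z] = (1/3)·(10) + (1/3)·(3) + (1/3)·(11/2) = 37/6.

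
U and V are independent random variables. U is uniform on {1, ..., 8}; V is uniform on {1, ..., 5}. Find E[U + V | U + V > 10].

35/3

Outcomes with U + V > 10: (6,5), (7,4), (7,5), (8,3), (8,4), (8,5), each with probability 1/40.
E[U + V | U + V > 10] = (11 + 11 + 12 + 11 + 12 + 13) / 6 = 35/3.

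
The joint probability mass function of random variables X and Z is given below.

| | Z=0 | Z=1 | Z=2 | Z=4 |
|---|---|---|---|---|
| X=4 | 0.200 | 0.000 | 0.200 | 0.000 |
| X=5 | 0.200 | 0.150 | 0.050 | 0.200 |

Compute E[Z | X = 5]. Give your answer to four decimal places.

P(X = 5) = 0.600.
Σ Z·P over the event = 0·(0.200) + 1·(0.150) + 2·(0.050) + 4·(0.200) = 1.050.
E[Z | X = 5] = (1.050) / (0.600) = 1.7500.

1.7500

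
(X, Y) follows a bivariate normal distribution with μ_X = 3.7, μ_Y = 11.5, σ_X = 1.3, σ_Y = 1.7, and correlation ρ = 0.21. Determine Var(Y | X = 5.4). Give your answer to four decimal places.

The conditional variance in a bivariate normal is σ_Y²(1 − ρ²), independent of x.
Var(Y | X=5.4) = (1.7)²·(1 − (0.21)²) = 2.89·0.9559 = 2.7626.

2.7626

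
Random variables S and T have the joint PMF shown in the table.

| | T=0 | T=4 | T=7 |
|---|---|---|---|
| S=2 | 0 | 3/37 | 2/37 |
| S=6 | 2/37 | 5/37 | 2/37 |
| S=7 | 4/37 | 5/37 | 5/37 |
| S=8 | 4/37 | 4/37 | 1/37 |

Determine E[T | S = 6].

34/9

P(S = 6) = 9/37.
Σ T·P over the event = 0·(2/37) + 4·(5/37) + 7·(2/37) = 34/37.
E[T | S = 6] = (34/37) / (9/37) = 34/9.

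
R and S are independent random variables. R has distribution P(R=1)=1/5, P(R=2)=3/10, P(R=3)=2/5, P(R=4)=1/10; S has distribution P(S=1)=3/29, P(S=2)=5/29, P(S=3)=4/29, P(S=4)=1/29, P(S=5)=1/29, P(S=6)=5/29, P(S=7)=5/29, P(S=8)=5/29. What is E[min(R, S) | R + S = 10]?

11/4

P(R + S = 10) = 4/29.
Summing min(R,S)·P(x,y) over outcomes with R + S = 10 gives 11/29.
E[min(R, S) | R + S = 10] = (11/29) / (4/29) = 11/4.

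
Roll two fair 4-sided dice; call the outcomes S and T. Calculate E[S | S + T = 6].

3

P(S + T = 6) = 3/16.
Summing S·P(x,y) over outcomes with S + T = 6 gives 9/16.
E[S | S + T = 6] = (9/16) / (3/16) = 3.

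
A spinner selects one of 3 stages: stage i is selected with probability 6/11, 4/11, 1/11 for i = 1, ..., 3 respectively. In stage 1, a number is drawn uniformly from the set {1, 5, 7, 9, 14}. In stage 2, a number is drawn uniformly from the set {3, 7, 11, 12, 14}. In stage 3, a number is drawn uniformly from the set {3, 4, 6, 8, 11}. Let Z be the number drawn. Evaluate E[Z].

E[Z | stage 1] = (1+5+7+9+14)/5 = 36/5.
E[Z | stage 2] = (3+7+11+12+14)/5 = 47/5.
E[Z | stage 3] = (3+4+6+8+11)/5 = 32/5.
E[Z] = (6/11)·(36/5) + (4/11)·(47/5) + (1/11)·(32/5) = 436/55.

436/55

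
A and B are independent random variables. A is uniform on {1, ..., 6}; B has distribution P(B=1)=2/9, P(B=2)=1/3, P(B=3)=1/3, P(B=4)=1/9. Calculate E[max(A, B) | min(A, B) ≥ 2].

P(min(A, B) ≥ 2) = 35/54.
Summing max(A,B)·P(x,y) over outcomes with min(A, B) ≥ 2 gives 73/27.
E[max(A, B) | min(A, B) ≥ 2] = (73/27) / (35/54) = 146/35.

146/35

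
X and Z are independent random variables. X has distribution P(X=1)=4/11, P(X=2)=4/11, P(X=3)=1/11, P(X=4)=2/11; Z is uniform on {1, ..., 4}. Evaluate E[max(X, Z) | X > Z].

P(X > Z) = 3/11.
Summing max(X,Z)·P(x,y) over outcomes with X > Z gives 19/22.
E[max(X, Z) | X > Z] = (19/22) / (3/11) = 19/6.

19/6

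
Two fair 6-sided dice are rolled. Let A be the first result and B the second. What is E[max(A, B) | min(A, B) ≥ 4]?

49/9

P(min(A, B) ≥ 4) = 1/4.
Summing max(A,B)·P(x,y) over outcomes with min(A, B) ≥ 4 gives 49/36.
E[max(A, B) | min(A, B) ≥ 4] = (49/36) / (1/4) = 49/9.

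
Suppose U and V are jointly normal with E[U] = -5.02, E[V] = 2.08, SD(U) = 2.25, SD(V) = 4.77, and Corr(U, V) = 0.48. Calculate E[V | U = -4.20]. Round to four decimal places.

For a bivariate normal, E[V | U=x] = μ_V + ρ·(σ_V/σ_U)·(x − μ_U).
E[V | U=-4.20] = 2.08 + (0.48)·(4.77/2.25)·(-4.20 − (-5.02)) = 2.08 + (1.0176)·(0.82) = 2.9144.

2.9144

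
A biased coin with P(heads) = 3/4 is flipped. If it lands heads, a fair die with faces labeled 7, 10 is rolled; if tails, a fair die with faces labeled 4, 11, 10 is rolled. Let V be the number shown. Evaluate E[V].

203/24

E[V | heads] = (7+10)/2 = 17/2.
E[V | tails] = (4+11+10)/3 = 25/3.
By the law of total expectation,
E[V] = (3/4)·(17/2) + (1/4)·(25/3) = 203/24.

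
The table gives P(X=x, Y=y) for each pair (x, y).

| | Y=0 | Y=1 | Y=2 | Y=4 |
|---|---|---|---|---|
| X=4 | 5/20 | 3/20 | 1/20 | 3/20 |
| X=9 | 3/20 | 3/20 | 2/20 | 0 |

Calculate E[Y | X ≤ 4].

P(X ≤ 4) = 3/5.
Σ Y·P over the event = 0·(5/20) + 1·(3/20) + 2·(1/20) + 4·(3/20) = 17/20.
E[Y | X ≤ 4] = (17/20) / (3/5) = 17/12.

17/12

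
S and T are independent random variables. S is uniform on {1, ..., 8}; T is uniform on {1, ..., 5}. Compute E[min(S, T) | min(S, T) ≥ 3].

34/9

P(min(S, T) ≥ 3) = 9/20.
Summing min(S,T)·P(x,y) over outcomes with min(S, T) ≥ 3 gives 17/10.
E[min(S, T) | min(S, T) ≥ 3] = (17/10) / (9/20) = 34/9.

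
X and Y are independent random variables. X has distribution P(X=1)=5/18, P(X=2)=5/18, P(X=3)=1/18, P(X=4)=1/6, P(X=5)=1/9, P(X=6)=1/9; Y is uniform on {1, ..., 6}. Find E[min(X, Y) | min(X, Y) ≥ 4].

P(min(X, Y) ≥ 4) = 7/36.
Summing min(X,Y)·P(x,y) over outcomes with min(X, Y) ≥ 4 gives 47/54.
E[min(X, Y) | min(X, Y) ≥ 4] = (47/54) / (7/36) = 94/21.

94/21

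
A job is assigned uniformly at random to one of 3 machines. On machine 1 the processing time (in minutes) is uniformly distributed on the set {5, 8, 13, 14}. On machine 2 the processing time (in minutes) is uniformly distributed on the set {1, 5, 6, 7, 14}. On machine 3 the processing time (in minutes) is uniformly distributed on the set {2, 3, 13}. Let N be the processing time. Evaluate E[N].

113/15

E[N | machine 1] = (5+8+13+14)/4 = 10.
E[N | machine 2] = (1+5+6+7+14)/5 = 33/5.
E[N | machine 3] = (2+3+13)/3 = 6.
E[N] = (1/3)·(10) + (1/3)·(33/5) + (1/3)·(6) = 113/15.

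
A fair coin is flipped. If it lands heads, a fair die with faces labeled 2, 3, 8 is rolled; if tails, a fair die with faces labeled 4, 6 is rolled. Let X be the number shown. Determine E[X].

E[X | heads] = (2+3+8)/3 = 13/3.
E[X | tails] = (4+6)/2 = 5.
E[X] = (1/2)·(13/3) + (1/2)·(5) = 14/3.

14/3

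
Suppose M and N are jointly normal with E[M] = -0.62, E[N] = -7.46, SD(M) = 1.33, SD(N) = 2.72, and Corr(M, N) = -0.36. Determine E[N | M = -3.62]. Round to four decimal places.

-5.2513

The regression of N on M has slope ρ·σ_N/σ_M and passes through (μ_M, μ_N).
E[N | M=-3.62] = -7.46 + (-0.36)·(2.72/1.33)·(-3.62 − (-0.62)) = -7.46 + (-0.73624)·(-3) = -5.2513.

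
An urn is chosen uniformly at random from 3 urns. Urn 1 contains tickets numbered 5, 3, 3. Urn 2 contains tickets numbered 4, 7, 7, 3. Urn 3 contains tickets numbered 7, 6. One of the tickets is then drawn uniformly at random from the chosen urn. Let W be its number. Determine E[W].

E[W | urn 1] = (5+3+3)/3 = 11/3.
E[W | urn 2] = (4+7+7+3)/4 = 21/4.
E[W | urn 3] = (7+6)/2 = 13/2.
By the law of total expectation,
E[W] = (1/3)·(11/3) + (1/3)·(21/4) + (1/3)·(13/2) = 185/36.

185/36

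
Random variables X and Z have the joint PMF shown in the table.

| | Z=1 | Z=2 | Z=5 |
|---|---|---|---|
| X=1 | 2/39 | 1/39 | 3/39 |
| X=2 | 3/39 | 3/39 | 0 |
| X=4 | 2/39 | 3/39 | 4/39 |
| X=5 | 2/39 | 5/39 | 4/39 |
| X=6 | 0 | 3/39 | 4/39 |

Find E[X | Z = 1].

P(Z = 1) = 3/13.
Σ X·P over the event = 1·(2/39) + 2·(3/39) + 4·(2/39) + 5·(2/39) = 2/3.
E[X | Z = 1] = (2/3) / (3/13) = 26/9.

26/9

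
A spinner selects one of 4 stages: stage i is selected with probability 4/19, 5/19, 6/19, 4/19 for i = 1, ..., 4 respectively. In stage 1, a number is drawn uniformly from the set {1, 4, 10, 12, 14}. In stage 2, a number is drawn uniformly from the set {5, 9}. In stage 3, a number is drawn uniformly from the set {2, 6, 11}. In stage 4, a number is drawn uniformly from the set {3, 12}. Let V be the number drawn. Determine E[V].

E[V | stage 1] = (1+4+10+12+14)/5 = 41/5.
E[V | stage 2] = (5+9)/2 = 7.
E[V | stage 3] = (2+6+11)/3 = 19/3.
E[V | stage 4] = (3+12)/2 = 15/2.
By the law of total expectation,
E[V] = (4/19)·(41/5) + (5/19)·(7) + (6/19)·(19/3) + (4/19)·(15/2) = 679/95.

679/95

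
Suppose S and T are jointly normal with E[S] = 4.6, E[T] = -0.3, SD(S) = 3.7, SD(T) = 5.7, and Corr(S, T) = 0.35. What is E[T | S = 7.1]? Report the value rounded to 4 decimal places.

1.0480

For a bivariate normal, E[T | S=x] = μ_T + ρ·(σ_T/σ_S)·(x − μ_S).
E[T | S=7.1] = -0.3 + (0.35)·(5.7/3.7)·(7.1 − (4.6)) = -0.3 + (0.53919)·(2.5) = 1.0480.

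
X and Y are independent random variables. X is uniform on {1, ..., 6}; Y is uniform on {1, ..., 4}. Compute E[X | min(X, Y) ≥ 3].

9/2

Outcomes with min(X, Y) ≥ 3: (3,3), (3,4), (4,3), (4,4), (5,3), (5,4), (6,3), (6,4), each with probability 1/24.
E[X | min(X, Y) ≥ 3] = (3 + 3 + 4 + 4 + 5 + 5 + 6 + 6) / 8 = 9/2.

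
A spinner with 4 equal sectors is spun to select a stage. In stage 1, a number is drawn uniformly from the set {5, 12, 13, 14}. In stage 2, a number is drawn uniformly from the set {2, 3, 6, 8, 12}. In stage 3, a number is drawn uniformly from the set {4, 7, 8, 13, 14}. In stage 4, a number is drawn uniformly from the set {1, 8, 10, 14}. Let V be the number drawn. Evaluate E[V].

E[V | stage 1] = (5+12+13+14)/4 = 11.
E[V | stage 2] = (2+3+6+8+12)/5 = 31/5.
E[V | stage 3] = (4+7+8+13+14)/5 = 46/5.
E[V | stage 4] = (1+8+10+14)/4 = 33/4.
E[V] = (1/4)·(11) + (1/4)·(31/5) + (1/4)·(46/5) + (1/4)·(33/4) = 693/80.

693/80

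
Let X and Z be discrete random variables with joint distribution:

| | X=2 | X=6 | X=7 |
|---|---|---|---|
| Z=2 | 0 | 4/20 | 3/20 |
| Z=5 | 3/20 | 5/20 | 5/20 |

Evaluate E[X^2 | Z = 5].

P(Z = 5) = 13/20.
Summing X^2·P(X=x,Z=y) over the conditioning event gives 437/20.
E[X^2 | Z = 5] = (437/20) / (13/20) = 437/13.

437/13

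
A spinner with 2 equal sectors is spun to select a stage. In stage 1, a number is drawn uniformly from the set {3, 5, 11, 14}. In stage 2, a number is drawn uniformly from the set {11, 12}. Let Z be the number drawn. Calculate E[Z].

E[Z | stage 1] = (3+5+11+14)/4 = 33/4.
E[Z | stage 2] = (11+12)/2 = 23/2.
By the law of total expectation,
E[Z] = (1/2)·(33/4) + (1/2)·(23/2) = 79/8.

79/8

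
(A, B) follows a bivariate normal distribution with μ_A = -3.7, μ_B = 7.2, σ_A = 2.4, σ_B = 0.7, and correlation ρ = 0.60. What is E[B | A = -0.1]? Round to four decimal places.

7.8300

For a bivariate normal, E[B | A=x] = μ_B + ρ·(σ_B/σ_A)·(x − μ_A).
E[B | A=-0.1] = 7.2 + (0.60)·(0.7/2.4)·(-0.1 − (-3.7)) = 7.2 + (0.175)·(3.6) = 7.8300.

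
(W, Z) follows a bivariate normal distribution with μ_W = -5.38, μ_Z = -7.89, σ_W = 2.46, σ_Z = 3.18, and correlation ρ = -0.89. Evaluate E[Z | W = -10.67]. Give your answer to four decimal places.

-1.8039

The regression of Z on W has slope ρ·σ_Z/σ_W and passes through (μ_W, μ_Z).
E[Z | W=-10.67] = -7.89 + (-0.89)·(3.18/2.46)·(-10.67 − (-5.38)) = -7.89 + (-1.1505)·(-5.29) = -1.8039.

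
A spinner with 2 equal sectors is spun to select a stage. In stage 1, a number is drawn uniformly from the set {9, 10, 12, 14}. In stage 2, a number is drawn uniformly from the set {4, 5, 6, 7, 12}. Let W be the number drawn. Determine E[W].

E[W | stage 1] = (9+10+12+14)/4 = 45/4.
E[W | stage 2] = (4+5+6+7+12)/5 = 34/5.
E[W] = (1/2)·(45/4) + (1/2)·(34/5) = 361/40.

361/40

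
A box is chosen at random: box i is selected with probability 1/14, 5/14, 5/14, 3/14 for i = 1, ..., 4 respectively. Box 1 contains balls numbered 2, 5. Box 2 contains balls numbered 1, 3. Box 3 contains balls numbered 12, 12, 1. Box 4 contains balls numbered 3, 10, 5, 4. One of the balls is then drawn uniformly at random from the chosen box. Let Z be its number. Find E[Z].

215/42

E[Z | box 1] = (2+5)/2 = 7/2.
E[Z | box 2] = (1+3)/2 = 2.
E[Z | box 3] = (12+12+1)/3 = 25/3.
E[Z | box 4] = (3+10+5+4)/4 = 11/2.
E[Z] = (1/14)·(7/2) + (5/14)·(2) + (5/14)·(25/3) + (3/14)·(11/2) = 215/42.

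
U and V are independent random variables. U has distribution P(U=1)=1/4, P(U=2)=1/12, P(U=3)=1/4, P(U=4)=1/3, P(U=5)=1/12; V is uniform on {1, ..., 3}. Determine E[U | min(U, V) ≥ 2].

32/9

P(min(U, V) ≥ 2) = 1/2.
Summing U·P(x,y) over outcomes with min(U, V) ≥ 2 gives 16/9.
E[U | min(U, V) ≥ 2] = (16/9) / (1/2) = 32/9.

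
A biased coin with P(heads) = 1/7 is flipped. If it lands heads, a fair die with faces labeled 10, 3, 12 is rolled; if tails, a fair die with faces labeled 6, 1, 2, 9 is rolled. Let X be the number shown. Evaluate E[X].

106/21

E[X | heads] = (10+3+12)/3 = 25/3.
E[X | tails] = (6+1+2+9)/4 = 9/2.
E[X] = (1/7)·(25/3) + (6/7)·(9/2) = 106/21.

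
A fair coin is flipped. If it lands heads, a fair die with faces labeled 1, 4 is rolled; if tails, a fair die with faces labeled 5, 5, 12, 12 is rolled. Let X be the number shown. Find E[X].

E[X | heads] = (1+4)/2 = 5/2.
E[X | tails] = (5+5+12+12)/4 = 17/2.
By the law of total expectation,
E[X] = (1/2)·(5/2) + (1/2)·(17/2) = 11/2.

11/2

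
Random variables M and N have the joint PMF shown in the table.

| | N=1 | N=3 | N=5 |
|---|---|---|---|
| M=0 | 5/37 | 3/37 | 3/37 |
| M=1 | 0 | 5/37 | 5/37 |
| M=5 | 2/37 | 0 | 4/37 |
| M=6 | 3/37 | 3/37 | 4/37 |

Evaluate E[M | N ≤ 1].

P(N ≤ 1) = 10/37.
Σ M·P over the event = 0·(5/37) + 5·(2/37) + 6·(3/37) = 28/37.
E[M | N ≤ 1] = (28/37) / (10/37) = 14/5.

14/5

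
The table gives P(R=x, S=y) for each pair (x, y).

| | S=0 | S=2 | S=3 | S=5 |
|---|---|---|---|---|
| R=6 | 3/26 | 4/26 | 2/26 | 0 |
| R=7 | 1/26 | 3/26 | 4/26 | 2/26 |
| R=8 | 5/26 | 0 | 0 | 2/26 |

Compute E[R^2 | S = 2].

P(S = 2) = 7/26.
Σ R^2·P over the event = 36·(4/26) + 49·(3/26) = 291/26.
E[R^2 | S = 2] = (291/26) / (7/26) = 291/7.

291/7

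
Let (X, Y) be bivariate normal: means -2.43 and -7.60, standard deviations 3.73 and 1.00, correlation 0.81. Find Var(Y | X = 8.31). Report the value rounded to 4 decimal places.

0.3439

For a bivariate normal, Var(Y | X=x) = σ_Y²(1 − ρ²).
Var(Y | X=8.31) = (1.00)²·(1 − (0.81)²) = 1·0.3439 = 0.3439.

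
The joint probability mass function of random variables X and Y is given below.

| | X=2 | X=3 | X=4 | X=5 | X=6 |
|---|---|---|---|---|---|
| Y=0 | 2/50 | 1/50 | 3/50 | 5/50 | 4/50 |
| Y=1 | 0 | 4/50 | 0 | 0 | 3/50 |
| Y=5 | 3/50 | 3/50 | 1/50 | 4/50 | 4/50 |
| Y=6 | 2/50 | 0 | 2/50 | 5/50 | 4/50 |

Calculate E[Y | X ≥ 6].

47/15

P(X ≥ 6) = 3/10.
Σ Y·P over the event = 0·(4/50) + 1·(3/50) + 5·(4/50) + 6·(4/50) = 47/50.
E[Y | X ≥ 6] = (47/50) / (3/10) = 47/15.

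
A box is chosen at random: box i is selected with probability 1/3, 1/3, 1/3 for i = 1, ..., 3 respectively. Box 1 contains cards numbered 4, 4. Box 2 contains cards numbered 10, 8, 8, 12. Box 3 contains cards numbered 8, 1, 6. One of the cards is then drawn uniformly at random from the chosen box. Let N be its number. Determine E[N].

E[N | box 1] = (4+4)/2 = 4.
E[N | box 2] = (10+8+8+12)/4 = 19/2.
E[N | box 3] = (8+1+6)/3 = 5.
By the law of total expectation,
E[N] = (1/3)·(4) + (1/3)·(19/2) + (1/3)·(5) = 37/6.

37/6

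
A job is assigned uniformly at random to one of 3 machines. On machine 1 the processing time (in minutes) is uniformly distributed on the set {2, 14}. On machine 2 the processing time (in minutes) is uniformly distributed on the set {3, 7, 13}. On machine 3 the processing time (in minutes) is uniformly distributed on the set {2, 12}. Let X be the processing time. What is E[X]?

68/9

E[X | machine 1] = (2+14)/2 = 8.
E[X | machine 2] = (3+7+13)/3 = 23/3.
E[X | machine 3] = (2+12)/2 = 7.
By the law of total expectation,
E[X] = (1/3)·(8) + (1/3)·(23/3) + (1/3)·(7) = 68/9.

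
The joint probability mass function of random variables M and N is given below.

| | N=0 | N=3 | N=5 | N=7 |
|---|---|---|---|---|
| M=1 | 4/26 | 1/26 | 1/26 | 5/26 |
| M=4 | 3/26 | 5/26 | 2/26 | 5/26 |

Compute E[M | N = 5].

3

P(N = 5) = 3/26.
Σ M·P over the event = 1·(1/26) + 4·(2/26) = 9/26.
E[M | N = 5] = (9/26) / (3/26) = 3.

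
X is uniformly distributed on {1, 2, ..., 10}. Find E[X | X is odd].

Given X is odd, X is equally likely to be any of {1, 3, 5, 7, 9}.
E[X | X is odd] = (1 + 3 + 5 + 7 + 9) / 5 = 5.

5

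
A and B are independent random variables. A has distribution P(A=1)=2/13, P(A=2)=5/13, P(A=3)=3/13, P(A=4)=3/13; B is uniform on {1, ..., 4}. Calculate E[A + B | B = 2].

59/13

P(B = 2) = 1/4.
Summing (A+B)·P(x,y) over outcomes with B = 2 gives 59/52.
E[A + B | B = 2] = (59/52) / (1/4) = 59/13.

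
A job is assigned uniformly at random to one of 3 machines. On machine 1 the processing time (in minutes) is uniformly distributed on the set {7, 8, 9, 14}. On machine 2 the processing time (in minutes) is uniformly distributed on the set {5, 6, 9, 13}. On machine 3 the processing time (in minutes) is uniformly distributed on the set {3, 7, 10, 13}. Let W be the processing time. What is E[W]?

E[W | machine 1] = (7+8+9+14)/4 = 19/2.
E[W | machine 2] = (5+6+9+13)/4 = 33/4.
E[W | machine 3] = (3+7+10+13)/4 = 33/4.
By the law of total expectation,
E[W] = (1/3)·(19/2) + (1/3)·(33/4) + (1/3)·(33/4) = 26/3.

26/3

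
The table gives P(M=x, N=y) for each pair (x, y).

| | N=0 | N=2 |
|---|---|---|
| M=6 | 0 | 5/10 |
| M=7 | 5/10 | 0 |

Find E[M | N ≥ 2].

6

P(N ≥ 2) = 1/2.
Σ M·P over the event = 6·(5/10) = 3.
E[M | N ≥ 2] = (3) / (1/2) = 6.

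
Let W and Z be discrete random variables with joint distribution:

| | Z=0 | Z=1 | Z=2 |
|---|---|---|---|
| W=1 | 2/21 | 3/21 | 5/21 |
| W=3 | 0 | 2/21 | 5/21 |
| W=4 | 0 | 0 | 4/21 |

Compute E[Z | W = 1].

P(W = 1) = 10/21.
Summing Z·P(W=x,Z=y) over the conditioning event gives 13/21.
E[Z | W = 1] = (13/21) / (10/21) = 13/10.

13/10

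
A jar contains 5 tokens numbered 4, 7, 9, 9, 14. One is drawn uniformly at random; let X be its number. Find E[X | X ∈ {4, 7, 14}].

P(X ∈ {4, 7, 14}) = 3/5.
Σ over the event: 4·1/5 + 7·1/5 + 14·1/5 = 5.
E[X | X ∈ {4, 7, 14}] = (5) / (3/5) = 25/3.

25/3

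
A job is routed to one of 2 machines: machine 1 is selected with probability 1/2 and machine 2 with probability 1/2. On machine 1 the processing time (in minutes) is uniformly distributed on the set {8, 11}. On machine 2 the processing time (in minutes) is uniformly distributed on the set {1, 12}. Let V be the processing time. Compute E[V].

E[V | machine 1] = (8+11)/2 = 19/2.
E[V | machine 2] = (1+12)/2 = 13/2.
By the law of total expectation,
E[V] = (1/2)·(19/2) + (1/2)·(13/2) = 8.

8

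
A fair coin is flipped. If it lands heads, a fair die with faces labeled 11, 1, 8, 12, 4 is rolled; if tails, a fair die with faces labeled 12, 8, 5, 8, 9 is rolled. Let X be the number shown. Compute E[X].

E[X | heads] = (11+1+8+12+4)/5 = 36/5.
E[X | tails] = (12+8+5+8+9)/5 = 42/5.
E[X] = (1/2)·(36/5) + (1/2)·(42/5) = 39/5.

39/5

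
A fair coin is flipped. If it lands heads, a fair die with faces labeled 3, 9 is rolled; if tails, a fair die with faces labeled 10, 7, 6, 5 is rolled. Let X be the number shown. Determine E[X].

E[X | heads] = (3+9)/2 = 6.
E[X | tails] = (10+7+6+5)/4 = 7.
By the law of total expectation,
E[X] = (1/2)·(6) + (1/2)·(7) = 13/2.

13/2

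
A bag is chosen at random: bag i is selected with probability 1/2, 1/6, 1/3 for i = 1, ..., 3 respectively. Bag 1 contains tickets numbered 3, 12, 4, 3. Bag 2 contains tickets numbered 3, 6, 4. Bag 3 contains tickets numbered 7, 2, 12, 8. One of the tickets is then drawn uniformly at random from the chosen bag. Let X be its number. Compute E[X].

53/9

E[X | bag 1] = (3+12+4+3)/4 = 11/2.
E[X | bag 2] = (3+6+4)/3 = 13/3.
E[X | bag 3] = (7+2+12+8)/4 = 29/4.
By the law of total expectation,
E[X] = (1/2)·(11/2) + (1/6)·(13/3) + (1/3)·(29/4) = 53/9.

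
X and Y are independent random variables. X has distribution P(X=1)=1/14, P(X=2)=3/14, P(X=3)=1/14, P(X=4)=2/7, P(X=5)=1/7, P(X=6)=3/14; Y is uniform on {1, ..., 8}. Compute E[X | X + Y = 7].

P(X + Y = 7) = 1/8.
Summing X·P(x,y) over outcomes with X + Y = 7 gives 27/56.
E[X | X + Y = 7] = (27/56) / (1/8) = 27/7.

27/7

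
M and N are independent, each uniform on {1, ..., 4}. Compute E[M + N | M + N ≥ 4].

P(M + N ≥ 4) = 13/16.
Summing (M+N)·P(x,y) over outcomes with M + N ≥ 4 gives 9/2.
E[M + N | M + N ≥ 4] = (9/2) / (13/16) = 72/13.

72/13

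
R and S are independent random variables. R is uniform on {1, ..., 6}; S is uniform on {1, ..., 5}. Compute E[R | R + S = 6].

3

P(R + S = 6) = 1/6.
Summing R·P(x,y) over outcomes with R + S = 6 gives 1/2.
E[R | R + S = 6] = (1/2) / (1/6) = 3.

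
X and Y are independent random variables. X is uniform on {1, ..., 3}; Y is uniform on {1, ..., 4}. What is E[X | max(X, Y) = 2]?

5/3

P(max(X, Y) = 2) = 1/4.
Summing X·P(x,y) over outcomes with max(X, Y) = 2 gives 5/12.
E[X | max(X, Y) = 2] = (5/12) / (1/4) = 5/3.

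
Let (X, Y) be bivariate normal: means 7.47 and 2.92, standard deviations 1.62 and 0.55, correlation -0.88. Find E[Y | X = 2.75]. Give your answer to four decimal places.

E[Y | X=x] = μ_Y + ρ(σ_Y/σ_X)(x − μ_X) for jointly normal variables.
E[Y | X=2.75] = 2.92 + (-0.88)·(0.55/1.62)·(2.75 − (7.47)) = 2.92 + (-0.29877)·(-4.72) = 4.3302.

4.3302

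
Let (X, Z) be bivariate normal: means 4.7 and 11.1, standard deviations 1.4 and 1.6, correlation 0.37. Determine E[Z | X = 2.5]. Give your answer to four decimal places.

For a bivariate normal, E[Z | X=x] = μ_Z + ρ·(σ_Z/σ_X)·(x − μ_X).
E[Z | X=2.5] = 11.1 + (0.37)·(1.6/1.4)·(2.5 − (4.7)) = 11.1 + (0.42286)·(-2.2) = 10.1697.

10.1697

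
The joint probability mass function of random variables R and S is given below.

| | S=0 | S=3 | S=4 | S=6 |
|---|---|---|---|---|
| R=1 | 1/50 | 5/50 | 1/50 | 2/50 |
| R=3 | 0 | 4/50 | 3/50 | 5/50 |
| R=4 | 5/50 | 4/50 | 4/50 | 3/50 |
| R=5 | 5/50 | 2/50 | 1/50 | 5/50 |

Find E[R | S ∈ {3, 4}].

37/12

P(S ∈ {3, 4}) = 12/25.
Summing R·P(R=x,S=y) over the conditioning event gives 37/25.
E[R | S ∈ {3, 4}] = (37/25) / (12/25) = 37/12.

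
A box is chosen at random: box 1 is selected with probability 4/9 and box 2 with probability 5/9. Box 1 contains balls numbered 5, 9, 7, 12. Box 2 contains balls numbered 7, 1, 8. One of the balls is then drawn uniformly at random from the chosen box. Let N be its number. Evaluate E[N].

E[N | box 1] = (5+9+7+12)/4 = 33/4.
E[N | box 2] = (7+1+8)/3 = 16/3.
By the law of total expectation,
E[N] = (4/9)·(33/4) + (5/9)·(16/3) = 179/27.

179/27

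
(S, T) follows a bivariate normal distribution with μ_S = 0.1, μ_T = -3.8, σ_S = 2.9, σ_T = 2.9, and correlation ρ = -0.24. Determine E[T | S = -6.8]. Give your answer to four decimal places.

The regression of T on S has slope ρ·σ_T/σ_S and passes through (μ_S, μ_T).
E[T | S=-6.8] = -3.8 + (-0.24)·(2.9/2.9)·(-6.8 − (0.1)) = -3.8 + (-0.24)·(-6.9) = -2.1440.

-2.1440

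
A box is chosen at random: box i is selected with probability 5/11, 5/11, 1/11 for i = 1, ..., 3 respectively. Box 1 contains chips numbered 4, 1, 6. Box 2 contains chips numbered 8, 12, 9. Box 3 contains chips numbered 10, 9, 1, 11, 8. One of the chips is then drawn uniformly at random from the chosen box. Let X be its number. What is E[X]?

E[X | box 1] = (4+1+6)/3 = 11/3.
E[X | box 2] = (8+12+9)/3 = 29/3.
E[X | box 3] = (10+9+1+11+8)/5 = 39/5.
By the law of total expectation,
E[X] = (5/11)·(11/3) + (5/11)·(29/3) + (1/11)·(39/5) = 1117/165.

1117/165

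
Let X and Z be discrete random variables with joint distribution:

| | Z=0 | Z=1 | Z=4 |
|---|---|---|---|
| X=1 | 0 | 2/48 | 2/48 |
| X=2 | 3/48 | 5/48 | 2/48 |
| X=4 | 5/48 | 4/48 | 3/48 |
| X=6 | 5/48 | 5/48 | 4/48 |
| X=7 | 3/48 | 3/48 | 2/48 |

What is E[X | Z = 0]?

77/16

P(Z = 0) = 1/3.
Summing X·P(X=x,Z=y) over the conditioning event gives 77/48.
E[X | Z = 0] = (77/48) / (1/3) = 77/16.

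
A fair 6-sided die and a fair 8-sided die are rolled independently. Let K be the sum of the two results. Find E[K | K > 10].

P(K > 10) = 5/24.
Σ over the event: 11·1/12 + 12·1/16 + 13·1/24 + 14·1/48 = 5/2.
E[K | K > 10] = (5/2) / (5/24) = 12.

12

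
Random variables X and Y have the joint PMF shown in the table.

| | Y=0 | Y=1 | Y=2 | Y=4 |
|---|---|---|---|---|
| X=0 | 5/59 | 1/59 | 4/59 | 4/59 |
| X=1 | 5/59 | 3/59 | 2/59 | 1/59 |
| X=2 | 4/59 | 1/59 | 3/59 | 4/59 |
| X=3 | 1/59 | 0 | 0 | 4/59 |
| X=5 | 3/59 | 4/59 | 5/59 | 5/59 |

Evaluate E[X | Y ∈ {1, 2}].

P(Y ∈ {1, 2}) = 23/59.
Σ X·P over the event = 0·(1/59) + 0·(4/59) + 1·(3/59) + 1·(2/59) + 2·(1/59) + 2·(3/59) + 5·(4/59) + 5·(5/59) = 58/59.
E[X | Y ∈ {1, 2}] = (58/59) / (23/59) = 58/23.

58/23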